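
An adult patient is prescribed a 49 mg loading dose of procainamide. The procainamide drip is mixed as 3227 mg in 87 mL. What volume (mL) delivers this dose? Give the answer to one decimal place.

Concentration = 3227 mg ÷ 87 mL = 37.09195 mg/mL
Volume = 49 mg ÷ 37.09195 mg/mL = 1.321041 mL

1.3 mL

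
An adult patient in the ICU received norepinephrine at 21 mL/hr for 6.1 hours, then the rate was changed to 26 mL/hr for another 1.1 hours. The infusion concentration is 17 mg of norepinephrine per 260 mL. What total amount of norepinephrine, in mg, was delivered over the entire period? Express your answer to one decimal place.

Concentration = 17 mg ÷ 260 mL = 0.06538462 mg/mL
Stage 1: 21 mL/hr × 6.1 hr = 128.1 mL → 128.1 mL × 0.06538462 mg/mL = 8.375769 mg
Stage 2: 26 mL/hr × 1.1 hr = 28.6 mL → 28.6 mL × 0.06538462 mg/mL = 1.87 mg
Total = 8.375769 + 1.87 = 10.24577 mg

10.2 mg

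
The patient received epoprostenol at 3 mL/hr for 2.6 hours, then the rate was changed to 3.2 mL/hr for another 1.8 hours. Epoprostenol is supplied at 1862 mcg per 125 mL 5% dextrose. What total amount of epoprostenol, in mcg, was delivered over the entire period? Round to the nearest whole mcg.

Concentration = 1862 mcg ÷ 125 mL = 14.896 mcg/mL
Stage 1: 3 mL/hr × 2.6 hr = 7.8 mL → 7.8 mL × 14.896 mcg/mL = 116.1888 mcg
Stage 2: 3.2 mL/hr × 1.8 hr = 5.76 mL → 5.76 mL × 14.896 mcg/mL = 85.80096 mcg
Total = 116.1888 + 85.80096 = 201.9898 mcg

202 mcg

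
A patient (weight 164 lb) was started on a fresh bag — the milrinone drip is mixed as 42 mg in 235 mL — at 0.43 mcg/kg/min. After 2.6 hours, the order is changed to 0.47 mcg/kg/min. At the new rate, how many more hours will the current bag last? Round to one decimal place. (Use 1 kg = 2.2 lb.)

Initial rate:
Weight = 164 lb ÷ 2.2 lb/kg = 74.54545 kg
Dose = 0.43 mcg/kg/min × 74.54545 kg = 32.05455 mcg/min
32.05455 mcg/min × 60 min/hr = 1923.273 mcg/hr
Concentration = 42 mg ÷ 235 mL = 0.1787234 mg/mL = 178.7234 mcg/mL
Rate = 1923.273 mcg/hr ÷ 178.7234 mcg/mL = 10.76117 mL/hr
Volume infused so far = 10.76117 mL/hr × 2.6 hr = 27.97904 mL
Volume remaining = 235 − 27.97904 = 207.021 mL
New rate:
Dose = 0.47 mcg/kg/min × 74.54545 kg = 35.03636 mcg/min
35.03636 mcg/min × 60 min/hr = 2102.182 mcg/hr
Rate = 2102.182 mcg/hr ÷ 178.7234 mcg/mL = 11.76221 mL/hr
Time remaining = 207.021 mL ÷ 11.76221 mL/hr = 17.60052 hr

17.6 hours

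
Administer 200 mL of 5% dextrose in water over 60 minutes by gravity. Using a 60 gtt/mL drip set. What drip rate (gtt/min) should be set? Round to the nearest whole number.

200 mL ÷ (60 min) = 3.333333 mL/min
3.333333 mL/min × 60 gtt/mL = 200 gtt/min

200 gtt/min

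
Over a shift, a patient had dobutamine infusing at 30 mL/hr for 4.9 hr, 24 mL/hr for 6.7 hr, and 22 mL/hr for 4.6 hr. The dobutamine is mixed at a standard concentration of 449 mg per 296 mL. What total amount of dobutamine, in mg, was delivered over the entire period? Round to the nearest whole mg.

Concentration = 449 mg ÷ 296 mL = 1.516892 mg/mL
Stage 1: 30 mL/hr × 4.9 hr = 147 mL → 147 mL × 1.516892 mg/mL = 222.9831 mg
Stage 2: 24 mL/hr × 6.7 hr = 160.8 mL → 160.8 mL × 1.516892 mg/mL = 243.9162 mg
Stage 3: 22 mL/hr × 4.6 hr = 101.2 mL → 101.2 mL × 1.516892 mg/mL = 153.5095 mg
Total = 222.9831 + 243.9162 + 153.5095 = 620.4088 mg

620 mg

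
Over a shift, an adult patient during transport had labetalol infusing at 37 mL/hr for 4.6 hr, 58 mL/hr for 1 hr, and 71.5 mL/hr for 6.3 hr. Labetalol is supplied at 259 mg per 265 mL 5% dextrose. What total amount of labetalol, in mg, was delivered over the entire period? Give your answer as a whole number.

663 mg

Concentration = 259 mg ÷ 265 mL = 0.9773585 mg/mL
Stage 1: 37 mL/hr × 4.6 hr = 170.2 mL → 170.2 mL × 0.9773585 mg/mL = 166.3464 mg
Stage 2: 58 mL/hr × 1 hr = 58 mL → 58 mL × 0.9773585 mg/mL = 56.68679 mg
Stage 3: 71.5 mL/hr × 6.3 hr = 450.45 mL → 450.45 mL × 0.9773585 mg/mL = 440.2511 mg
Total = 166.3464 + 56.68679 + 440.2511 = 663.2843 mg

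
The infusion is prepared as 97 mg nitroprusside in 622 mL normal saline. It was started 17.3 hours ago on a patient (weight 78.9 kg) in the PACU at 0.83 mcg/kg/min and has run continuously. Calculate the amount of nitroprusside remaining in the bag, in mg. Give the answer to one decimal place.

Dose = 0.83 mcg/kg/min × 78.9 kg = 65.487 mcg/min
65.487 mcg/min × 60 min/hr = 3929.22 mcg/hr
Concentration = 97 mg ÷ 622 mL = 0.1559486 mg/mL = 155.9486 mcg/mL
Rate = 3929.22 mcg/hr ÷ 155.9486 mcg/mL = 25.19562 mL/hr
Volume infused = 25.19562 mL/hr × 17.3 hr = 435.8842 mL
Volume remaining = 622 − 435.8842 = 186.1158 mL
Drug remaining = 186.1158 mL × 155.9486 mcg/mL = 29024.49 mcg = 29.02449 mg

29.0 mg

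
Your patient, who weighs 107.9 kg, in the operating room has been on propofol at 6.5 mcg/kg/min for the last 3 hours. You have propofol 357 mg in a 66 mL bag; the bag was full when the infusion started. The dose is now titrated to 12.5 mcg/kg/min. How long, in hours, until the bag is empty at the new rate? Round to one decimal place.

2.9 hours

Initial rate:
Dose = 6.5 mcg/kg/min × 107.9 kg = 701.35 mcg/min
701.35 mcg/min × 60 min/hr = 42081 mcg/hr
Concentration = 357 mg ÷ 66 mL = 5.409091 mg/mL = 5409.091 mcg/mL
Rate = 42081 mcg/hr ÷ 5409.091 mcg/mL = 7.779681 mL/hr
Volume infused so far = 7.779681 mL/hr × 3 hr = 23.33904 mL
Volume remaining = 66 − 23.33904 = 42.66096 mL
New rate:
Dose = 12.5 mcg/kg/min × 107.9 kg = 1348.75 mcg/min
1348.75 mcg/min × 60 min/hr = 80925 mcg/hr
Rate = 80925 mcg/hr ÷ 5409.091 mcg/mL = 14.96092 mL/hr
Time remaining = 42.66096 mL ÷ 14.96092 mL/hr = 2.851492 hr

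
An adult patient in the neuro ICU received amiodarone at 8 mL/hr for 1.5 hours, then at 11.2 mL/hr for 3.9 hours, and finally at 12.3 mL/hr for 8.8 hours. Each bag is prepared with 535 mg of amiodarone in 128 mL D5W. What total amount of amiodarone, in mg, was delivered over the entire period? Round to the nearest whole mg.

Concentration = 535 mg ÷ 128 mL = 4.179688 mg/mL
Stage 1: 8 mL/hr × 1.5 hr = 12 mL → 12 mL × 4.179688 mg/mL = 50.15625 mg
Stage 2: 11.2 mL/hr × 3.9 hr = 43.68 mL → 43.68 mL × 4.179688 mg/mL = 182.5687 mg
Stage 3: 12.3 mL/hr × 8.8 hr = 108.24 mL → 108.24 mL × 4.179688 mg/mL = 452.4094 mg
Total = 50.15625 + 182.5687 + 452.4094 = 685.1344 mg

685 mg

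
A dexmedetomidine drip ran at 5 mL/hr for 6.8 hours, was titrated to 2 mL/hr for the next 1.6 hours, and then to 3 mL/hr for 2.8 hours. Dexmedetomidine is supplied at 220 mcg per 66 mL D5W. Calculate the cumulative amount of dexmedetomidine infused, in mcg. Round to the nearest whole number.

152 mcg

Concentration = 220 mcg ÷ 66 mL = 3.333333 mcg/mL
Stage 1: 5 mL/hr × 6.8 hr = 34 mL → 34 mL × 3.333333 mcg/mL = 113.3333 mcg
Stage 2: 2 mL/hr × 1.6 hr = 3.2 mL → 3.2 mL × 3.333333 mcg/mL = 10.66667 mcg
Stage 3: 3 mL/hr × 2.8 hr = 8.4 mL → 8.4 mL × 3.333333 mcg/mL = 28 mcg
Total = 113.3333 + 10.66667 + 28 = 152 mcg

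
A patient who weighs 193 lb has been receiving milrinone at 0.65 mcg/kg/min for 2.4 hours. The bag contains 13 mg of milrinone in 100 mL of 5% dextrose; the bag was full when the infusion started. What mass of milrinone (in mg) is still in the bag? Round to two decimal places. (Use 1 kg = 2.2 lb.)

Weight = 193 lb ÷ 2.2 lb/kg = 87.72727 kg
Dose = 0.65 mcg/kg/min × 87.72727 kg = 57.02273 mcg/min
57.02273 mcg/min × 60 min/hr = 3421.364 mcg/hr
Concentration = 13 mg ÷ 100 mL = 0.13 mg/mL = 130 mcg/mL
Rate = 3421.364 mcg/hr ÷ 130 mcg/mL = 26.31818 mL/hr
Volume infused = 26.31818 mL/hr × 2.4 hr = 63.16364 mL
Volume remaining = 100 − 63.16364 = 36.83636 mL
Drug remaining = 36.83636 mL × 130 mcg/mL = 4788.727 mcg = 4.788727 mg

4.79 mg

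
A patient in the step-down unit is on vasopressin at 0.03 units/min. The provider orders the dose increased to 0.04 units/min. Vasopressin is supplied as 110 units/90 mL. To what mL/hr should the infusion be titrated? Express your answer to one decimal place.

2.0 mL/hr

0.04 units/min × 60 min/hr = 2.4 units/hr
Concentration = 110 units ÷ 90 mL = 1.222222 units/mL
Rate = 2.4 units/hr ÷ 1.222222 units/mL = 1.963636 mL/hr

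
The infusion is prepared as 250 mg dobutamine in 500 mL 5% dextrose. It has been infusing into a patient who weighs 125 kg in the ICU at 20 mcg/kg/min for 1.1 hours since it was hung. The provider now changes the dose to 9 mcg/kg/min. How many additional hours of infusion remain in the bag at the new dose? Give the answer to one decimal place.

Initial rate:
Dose = 20 mcg/kg/min × 125 kg = 2500 mcg/min
2500 mcg/min × 60 min/hr = 150000 mcg/hr
Concentration = 250 mg ÷ 500 mL = 0.5 mg/mL = 500 mcg/mL
Rate = 150000 mcg/hr ÷ 500 mcg/mL = 300 mL/hr
Volume infused so far = 300 mL/hr × 1.1 hr = 330 mL
Volume remaining = 500 − 330 = 170 mL
New rate:
Dose = 9 mcg/kg/min × 125 kg = 1125 mcg/min
1125 mcg/min × 60 min/hr = 67500 mcg/hr
Rate = 67500 mcg/hr ÷ 500 mcg/mL = 135 mL/hr
Time remaining = 170 mL ÷ 135 mL/hr = 1.259259 hr

1.3 hours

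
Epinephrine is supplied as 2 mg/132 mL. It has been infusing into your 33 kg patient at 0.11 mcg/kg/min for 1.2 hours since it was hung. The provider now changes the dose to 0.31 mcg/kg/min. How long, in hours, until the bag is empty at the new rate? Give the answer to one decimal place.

2.8 hours

Initial rate:
Dose = 0.11 mcg/kg/min × 33 kg = 3.63 mcg/min
3.63 mcg/min × 60 min/hr = 217.8 mcg/hr
Concentration = 2 mg ÷ 132 mL = 0.01515152 mg/mL = 15.15152 mcg/mL
Rate = 217.8 mcg/hr ÷ 15.15152 mcg/mL = 14.3748 mL/hr
Volume infused so far = 14.3748 mL/hr × 1.2 hr = 17.24976 mL
Volume remaining = 132 − 17.24976 = 114.7502 mL
New rate:
Dose = 0.31 mcg/kg/min × 33 kg = 10.23 mcg/min
10.23 mcg/min × 60 min/hr = 613.8 mcg/hr
Rate = 613.8 mcg/hr ÷ 15.15152 mcg/mL = 40.5108 mL/hr
Time remaining = 114.7502 mL ÷ 40.5108 mL/hr = 2.832584 hr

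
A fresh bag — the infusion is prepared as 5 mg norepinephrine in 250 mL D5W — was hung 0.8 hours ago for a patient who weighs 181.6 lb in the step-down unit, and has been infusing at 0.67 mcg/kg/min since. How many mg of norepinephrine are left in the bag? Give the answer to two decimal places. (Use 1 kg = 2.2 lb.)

2.35 mg

Weight = 181.6 lb ÷ 2.2 lb/kg = 82.54545 kg
Dose = 0.67 mcg/kg/min × 82.54545 kg = 55.30545 mcg/min
55.30545 mcg/min × 60 min/hr = 3318.327 mcg/hr
Concentration = 5 mg ÷ 250 mL = 0.02 mg/mL = 20 mcg/mL
Rate = 3318.327 mcg/hr ÷ 20 mcg/mL = 165.9164 mL/hr
Volume infused = 165.9164 mL/hr × 0.8 hr = 132.7331 mL
Volume remaining = 250 − 132.7331 = 117.2669 mL
Drug remaining = 117.2669 mL × 20 mcg/mL = 2345.338 mcg = 2.345338 mg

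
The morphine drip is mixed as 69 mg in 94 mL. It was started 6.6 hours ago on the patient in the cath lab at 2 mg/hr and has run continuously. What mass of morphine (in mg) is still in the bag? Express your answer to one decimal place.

Concentration = 69 mg ÷ 94 mL = 0.7340426 mg/mL
Rate = 2 mg/hr ÷ 0.7340426 mg/mL = 2.724638 mL/hr
Volume infused = 2.724638 mL/hr × 6.6 hr = 17.98261 mL
Volume remaining = 94 − 17.98261 = 76.01739 mL
Drug remaining = 76.01739 mL × 0.7340426 mg/mL = 55.8 mg

55.8 mg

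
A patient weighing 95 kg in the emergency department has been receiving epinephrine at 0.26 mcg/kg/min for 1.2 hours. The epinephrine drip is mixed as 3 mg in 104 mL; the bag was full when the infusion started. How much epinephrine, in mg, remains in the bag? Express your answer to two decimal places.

Dose = 0.26 mcg/kg/min × 95 kg = 24.7 mcg/min
24.7 mcg/min × 60 min/hr = 1482 mcg/hr
Concentration = 3 mg ÷ 104 mL = 0.02884615 mg/mL = 28.84615 mcg/mL
Rate = 1482 mcg/hr ÷ 28.84615 mcg/mL = 51.376 mL/hr
Volume infused = 51.376 mL/hr × 1.2 hr = 61.6512 mL
Volume remaining = 104 − 61.6512 = 42.3488 mL
Drug remaining = 42.3488 mL × 28.84615 mcg/mL = 1221.6 mcg = 1.2216 mg

1.22 mg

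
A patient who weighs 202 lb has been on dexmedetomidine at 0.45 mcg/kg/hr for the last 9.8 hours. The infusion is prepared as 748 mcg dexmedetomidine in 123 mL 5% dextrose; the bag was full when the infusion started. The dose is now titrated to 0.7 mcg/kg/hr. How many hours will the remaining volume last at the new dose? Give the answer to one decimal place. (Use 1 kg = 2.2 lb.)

Initial rate:
Weight = 202 lb ÷ 2.2 lb/kg = 91.81818 kg
Dose = 0.45 mcg/kg/hr × 91.81818 kg = 41.31818 mcg/hr
Concentration = 748 mcg ÷ 123 mL = 6.081301 mcg/mL
Rate = 41.31818 mcg/hr ÷ 6.081301 mcg/mL = 6.7943 mL/hr
Volume infused so far = 6.7943 mL/hr × 9.8 hr = 66.58414 mL
Volume remaining = 123 − 66.58414 = 56.41586 mL
New rate:
Dose = 0.7 mcg/kg/hr × 91.81818 kg = 64.27273 mcg/hr
Rate = 64.27273 mcg/hr ÷ 6.081301 mcg/mL = 10.56891 mL/hr
Time remaining = 56.41586 mL ÷ 10.56891 mL/hr = 5.337907 hr

5.3 hours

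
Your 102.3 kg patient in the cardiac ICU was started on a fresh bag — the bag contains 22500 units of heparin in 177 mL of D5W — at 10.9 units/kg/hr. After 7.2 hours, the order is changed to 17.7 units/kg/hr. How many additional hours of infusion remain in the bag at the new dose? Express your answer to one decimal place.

8.0 hours

Initial rate:
Dose = 10.9 units/kg/hr × 102.3 kg = 1115.07 units/hr
Concentration = 22500 units ÷ 177 mL = 127.1186 units/mL
Rate = 1115.07 units/hr ÷ 127.1186 units/mL = 8.771884 mL/hr
Volume infused so far = 8.771884 mL/hr × 7.2 hr = 63.15756 mL
Volume remaining = 177 − 63.15756 = 113.8424 mL
New rate:
Dose = 17.7 units/kg/hr × 102.3 kg = 1810.71 units/hr
Rate = 1810.71 units/hr ÷ 127.1186 units/mL = 14.24425 mL/hr
Time remaining = 113.8424 mL ÷ 14.24425 mL/hr = 7.992167 hr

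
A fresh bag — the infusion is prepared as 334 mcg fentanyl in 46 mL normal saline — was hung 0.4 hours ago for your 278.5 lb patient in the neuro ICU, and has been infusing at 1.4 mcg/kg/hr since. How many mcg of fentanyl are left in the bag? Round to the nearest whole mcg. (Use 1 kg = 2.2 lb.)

Weight = 278.5 lb ÷ 2.2 lb/kg = 126.5909 kg
Dose = 1.4 mcg/kg/hr × 126.5909 kg = 177.2273 mcg/hr
Concentration = 334 mcg ÷ 46 mL = 7.26087 mcg/mL
Rate = 177.2273 mcg/hr ÷ 7.26087 mcg/mL = 24.40855 mL/hr
Volume infused = 24.40855 mL/hr × 0.4 hr = 9.763419 mL
Volume remaining = 46 − 9.763419 = 36.23658 mL
Drug remaining = 36.23658 mL × 7.26087 mcg/mL = 263.1091 mcg

263 mcg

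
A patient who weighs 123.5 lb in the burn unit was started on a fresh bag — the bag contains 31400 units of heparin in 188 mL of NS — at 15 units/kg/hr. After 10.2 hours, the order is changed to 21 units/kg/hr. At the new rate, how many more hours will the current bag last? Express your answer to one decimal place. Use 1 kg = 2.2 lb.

19.4 hours

Initial rate:
Weight = 123.5 lb ÷ 2.2 lb/kg = 56.13636 kg
Dose = 15 units/kg/hr × 56.13636 kg = 842.0455 units/hr
Concentration = 31400 units ÷ 188 mL = 167.0213 units/mL
Rate = 842.0455 units/hr ÷ 167.0213 units/mL = 5.041546 mL/hr
Volume infused so far = 5.041546 mL/hr × 10.2 hr = 51.42377 mL
Volume remaining = 188 − 51.42377 = 136.5762 mL
New rate:
Dose = 21 units/kg/hr × 56.13636 kg = 1178.864 units/hr
Rate = 1178.864 units/hr ÷ 167.0213 units/mL = 7.058164 mL/hr
Time remaining = 136.5762 mL ÷ 7.058164 mL/hr = 19.35011 hr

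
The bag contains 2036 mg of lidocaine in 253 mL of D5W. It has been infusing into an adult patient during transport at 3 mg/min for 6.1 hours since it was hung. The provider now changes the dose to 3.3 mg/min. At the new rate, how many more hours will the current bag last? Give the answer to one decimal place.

Initial rate:
3 mg/min × 60 min/hr = 180 mg/hr
Concentration = 2036 mg ÷ 253 mL = 8.047431 mg/mL
Rate = 180 mg/hr ÷ 8.047431 mg/mL = 22.36739 mL/hr
Volume infused so far = 22.36739 mL/hr × 6.1 hr = 136.4411 mL
Volume remaining = 253 − 136.4411 = 116.5589 mL
New rate:
3.3 mg/min × 60 min/hr = 198 mg/hr
Rate = 198 mg/hr ÷ 8.047431 mg/mL = 24.60413 mL/hr
Time remaining = 116.5589 mL ÷ 24.60413 mL/hr = 4.737374 hr

4.7 hours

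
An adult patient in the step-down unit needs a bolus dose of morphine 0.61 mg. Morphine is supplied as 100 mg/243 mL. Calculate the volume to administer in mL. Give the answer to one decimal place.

Concentration = 100 mg ÷ 243 mL = 0.4115226 mg/mL
Volume = 0.61 mg ÷ 0.4115226 mg/mL = 1.4823 mL

1.5 mL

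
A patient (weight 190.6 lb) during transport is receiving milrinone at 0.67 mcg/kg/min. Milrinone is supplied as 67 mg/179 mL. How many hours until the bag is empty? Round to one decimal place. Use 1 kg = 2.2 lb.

19.2 hours

Weight = 190.6 lb ÷ 2.2 lb/kg = 86.63636 kg
Dose = 0.67 mcg/kg/min × 86.63636 kg = 58.04636 mcg/min
58.04636 mcg/min × 60 min/hr = 3482.782 mcg/hr
Concentration = 67 mg ÷ 179 mL = 0.3743017 mg/mL = 374.3017 mcg/mL
Rate = 3482.782 mcg/hr ÷ 374.3017 mcg/mL = 9.304745 mL/hr
Duration = 179 mL ÷ 9.304745 mL/hr = 19.2375 hr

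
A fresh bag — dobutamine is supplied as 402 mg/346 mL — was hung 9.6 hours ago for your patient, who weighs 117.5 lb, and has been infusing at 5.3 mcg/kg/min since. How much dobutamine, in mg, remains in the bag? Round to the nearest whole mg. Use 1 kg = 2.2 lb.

239 mg

Weight = 117.5 lb ÷ 2.2 lb/kg = 53.40909 kg
Dose = 5.3 mcg/kg/min × 53.40909 kg = 283.0682 mcg/min
283.0682 mcg/min × 60 min/hr = 16984.09 mcg/hr
Concentration = 402 mg ÷ 346 mL = 1.16185 mg/mL = 1161.85 mcg/mL
Rate = 16984.09 mcg/hr ÷ 1161.85 mcg/mL = 14.61815 mL/hr
Volume infused = 14.61815 mL/hr × 9.6 hr = 140.3342 mL
Volume remaining = 346 − 140.3342 = 205.6658 mL
Drug remaining = 205.6658 mL × 1161.85 mcg/mL = 238952.7 mcg = 238.9527 mg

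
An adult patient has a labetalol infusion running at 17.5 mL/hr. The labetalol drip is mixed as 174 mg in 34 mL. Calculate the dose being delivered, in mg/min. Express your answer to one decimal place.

1.5 mg/min

Concentration = 174 mg ÷ 34 mL = 5.117647 mg/mL
Drug rate = 17.5 mL/hr × 5.117647 mg/mL = 89.55882 mg/hr
89.55882 mg/hr ÷ 60 min/hr = 1.492647 mg/min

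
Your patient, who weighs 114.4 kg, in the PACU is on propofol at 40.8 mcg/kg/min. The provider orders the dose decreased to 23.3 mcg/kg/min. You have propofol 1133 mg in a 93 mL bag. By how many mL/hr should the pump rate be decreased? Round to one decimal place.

At the current dose:
Dose = 40.8 mcg/kg/min × 114.4 kg = 4667.52 mcg/min
4667.52 mcg/min × 60 min/hr = 280051.2 mcg/hr
Concentration = 1133 mg ÷ 93 mL = 12.1828 mg/mL = 12182.8 mcg/mL
Rate = 280051.2 mcg/hr ÷ 12182.8 mcg/mL = 22.98743 mL/hr
At the new dose:
Dose = 23.3 mcg/kg/min × 114.4 kg = 2665.52 mcg/min
2665.52 mcg/min × 60 min/hr = 159931.2 mcg/hr
Rate = 159931.2 mcg/hr ÷ 12182.8 mcg/mL = 13.12763 mL/hr
Change = 13.12763 − 22.98743 = -9.859806 mL/hr → 9.859806 mL/hr decrease

9.9 mL/hr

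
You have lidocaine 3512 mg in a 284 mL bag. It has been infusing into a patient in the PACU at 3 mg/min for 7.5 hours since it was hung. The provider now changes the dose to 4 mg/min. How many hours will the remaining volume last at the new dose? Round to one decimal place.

Initial rate:
3 mg/min × 60 min/hr = 180 mg/hr
Concentration = 3512 mg ÷ 284 mL = 12.3662 mg/mL
Rate = 180 mg/hr ÷ 12.3662 mg/mL = 14.55581 mL/hr
Volume infused so far = 14.55581 mL/hr × 7.5 hr = 109.1686 mL
Volume remaining = 284 − 109.1686 = 174.8314 mL
New rate:
4 mg/min × 60 min/hr = 240 mg/hr
Rate = 240 mg/hr ÷ 12.3662 mg/mL = 19.40774 mL/hr
Time remaining = 174.8314 mL ÷ 19.40774 mL/hr = 9.008333 hr

9.0 hours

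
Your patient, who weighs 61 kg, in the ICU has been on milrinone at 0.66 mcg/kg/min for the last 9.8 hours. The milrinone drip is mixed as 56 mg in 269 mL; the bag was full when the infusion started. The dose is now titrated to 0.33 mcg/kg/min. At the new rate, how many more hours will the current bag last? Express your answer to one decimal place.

Initial rate:
Dose = 0.66 mcg/kg/min × 61 kg = 40.26 mcg/min
40.26 mcg/min × 60 min/hr = 2415.6 mcg/hr
Concentration = 56 mg ÷ 269 mL = 0.2081784 mg/mL = 208.1784 mcg/mL
Rate = 2415.6 mcg/hr ÷ 208.1784 mcg/mL = 11.60351 mL/hr
Volume infused so far = 11.60351 mL/hr × 9.8 hr = 113.7144 mL
Volume remaining = 269 − 113.7144 = 155.2856 mL
New rate:
Dose = 0.33 mcg/kg/min × 61 kg = 20.13 mcg/min
20.13 mcg/min × 60 min/hr = 1207.8 mcg/hr
Rate = 1207.8 mcg/hr ÷ 208.1784 mcg/mL = 5.801754 mL/hr
Time remaining = 155.2856 mL ÷ 5.801754 mL/hr = 26.76529 hr

26.8 hours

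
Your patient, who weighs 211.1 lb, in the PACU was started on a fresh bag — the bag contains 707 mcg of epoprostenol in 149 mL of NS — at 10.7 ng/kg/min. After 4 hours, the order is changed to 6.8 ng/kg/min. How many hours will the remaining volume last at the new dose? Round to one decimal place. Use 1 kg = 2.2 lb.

11.8 hours

Initial rate:
Weight = 211.1 lb ÷ 2.2 lb/kg = 95.95455 kg
Dose = 10.7 ng/kg/min × 95.95455 kg = 1026.714 ng/min
1026.714 ng/min × 60 min/hr = 61602.82 ng/hr
Concentration = 707 mcg ÷ 149 mL = 4.744966 mcg/mL = 4744.966 ng/mL
Rate = 61602.82 ng/hr ÷ 4744.966 ng/mL = 12.98277 mL/hr
Volume infused so far = 12.98277 mL/hr × 4 hr = 51.93109 mL
Volume remaining = 149 − 51.93109 = 97.06891 mL
New rate:
Dose = 6.8 ng/kg/min × 95.95455 kg = 652.4909 ng/min
652.4909 ng/min × 60 min/hr = 39149.45 ng/hr
Rate = 39149.45 ng/hr ÷ 4744.966 ng/mL = 8.250734 mL/hr
Time remaining = 97.06891 mL ÷ 8.250734 mL/hr = 11.76488 hr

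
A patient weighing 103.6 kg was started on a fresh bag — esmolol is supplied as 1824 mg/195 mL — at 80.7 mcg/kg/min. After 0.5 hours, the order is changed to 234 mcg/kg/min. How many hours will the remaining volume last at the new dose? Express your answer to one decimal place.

1.1 hours

Initial rate:
Dose = 80.7 mcg/kg/min × 103.6 kg = 8360.52 mcg/min
8360.52 mcg/min × 60 min/hr = 501631.2 mcg/hr
Concentration = 1824 mg ÷ 195 mL = 9.353846 mg/mL = 9353.846 mcg/mL
Rate = 501631.2 mcg/hr ÷ 9353.846 mcg/mL = 53.62834 mL/hr
Volume infused so far = 53.62834 mL/hr × 0.5 hr = 26.81417 mL
Volume remaining = 195 − 26.81417 = 168.1858 mL
New rate:
Dose = 234 mcg/kg/min × 103.6 kg = 24242.4 mcg/min
24242.4 mcg/min × 60 min/hr = 1454544 mcg/hr
Rate = 1454544 mcg/hr ÷ 9353.846 mcg/mL = 155.5022 mL/hr
Time remaining = 168.1858 mL ÷ 155.5022 mL/hr = 1.081565 hr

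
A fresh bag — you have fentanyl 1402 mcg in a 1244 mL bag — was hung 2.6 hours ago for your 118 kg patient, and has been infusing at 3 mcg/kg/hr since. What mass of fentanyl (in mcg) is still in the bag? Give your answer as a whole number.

482 mcg

Dose = 3 mcg/kg/hr × 118 kg = 354 mcg/hr
Concentration = 1402 mcg ÷ 1244 mL = 1.12701 mcg/mL
Rate = 354 mcg/hr ÷ 1.12701 mcg/mL = 314.1056 mL/hr
Volume infused = 314.1056 mL/hr × 2.6 hr = 816.6745 mL
Volume remaining = 1244 − 816.6745 = 427.3255 mL
Drug remaining = 427.3255 mL × 1.12701 mcg/mL = 481.6 mcg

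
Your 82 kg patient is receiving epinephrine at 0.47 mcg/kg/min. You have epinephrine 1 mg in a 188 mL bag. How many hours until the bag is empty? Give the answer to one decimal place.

0.4 hours

Dose = 0.47 mcg/kg/min × 82 kg = 38.54 mcg/min
38.54 mcg/min × 60 min/hr = 2312.4 mcg/hr
Concentration = 1 mg ÷ 188 mL = 0.005319149 mg/mL = 5.319149 mcg/mL
Rate = 2312.4 mcg/hr ÷ 5.319149 mcg/mL = 434.7312 mL/hr
Duration = 188 mL ÷ 434.7312 mL/hr = 0.4324511 hr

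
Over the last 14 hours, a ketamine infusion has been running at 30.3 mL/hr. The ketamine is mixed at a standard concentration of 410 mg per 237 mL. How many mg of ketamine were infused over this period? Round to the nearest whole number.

Concentration = 410 mg ÷ 237 mL = 1.729958 mg/mL
Drug rate = 30.3 mL/hr × 1.729958 mg/mL = 52.41772 mg/hr
Total = 52.41772 mg/hr × 14 hr = 733.8481 mg

734 mg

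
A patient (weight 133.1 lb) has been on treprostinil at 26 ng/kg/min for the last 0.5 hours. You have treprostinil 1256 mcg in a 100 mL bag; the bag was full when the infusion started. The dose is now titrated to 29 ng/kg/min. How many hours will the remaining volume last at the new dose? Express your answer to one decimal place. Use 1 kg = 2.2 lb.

11.5 hours

Initial rate:
Weight = 133.1 lb ÷ 2.2 lb/kg = 60.5 kg
Dose = 26 ng/kg/min × 60.5 kg = 1573 ng/min
1573 ng/min × 60 min/hr = 94380 ng/hr
Concentration = 1256 mcg ÷ 100 mL = 12.56 mcg/mL = 12560 ng/mL
Rate = 94380 ng/hr ÷ 12560 ng/mL = 7.514331 mL/hr
Volume infused so far = 7.514331 mL/hr × 0.5 hr = 3.757166 mL
Volume remaining = 100 − 3.757166 = 96.24283 mL
New rate:
Dose = 29 ng/kg/min × 60.5 kg = 1754.5 ng/min
1754.5 ng/min × 60 min/hr = 105270 ng/hr
Rate = 105270 ng/hr ÷ 12560 ng/mL = 8.381369 mL/hr
Time remaining = 96.24283 mL ÷ 8.381369 mL/hr = 11.48295 hr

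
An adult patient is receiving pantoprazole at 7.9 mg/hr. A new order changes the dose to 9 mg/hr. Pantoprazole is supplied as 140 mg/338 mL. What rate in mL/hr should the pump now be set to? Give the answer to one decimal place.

21.7 mL/hr

Concentration = 140 mg ÷ 338 mL = 0.4142012 mg/mL
Rate = 9 mg/hr ÷ 0.4142012 mg/mL = 21.72857 mL/hr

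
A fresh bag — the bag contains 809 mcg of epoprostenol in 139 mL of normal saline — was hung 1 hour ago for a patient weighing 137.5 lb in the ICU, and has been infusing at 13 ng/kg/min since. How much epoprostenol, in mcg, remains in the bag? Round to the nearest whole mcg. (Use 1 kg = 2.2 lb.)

Weight = 137.5 lb ÷ 2.2 lb/kg = 62.5 kg
Dose = 13 ng/kg/min × 62.5 kg = 812.5 ng/min
812.5 ng/min × 60 min/hr = 48750 ng/hr
Concentration = 809 mcg ÷ 139 mL = 5.820144 mcg/mL = 5820.144 ng/mL
Rate = 48750 ng/hr ÷ 5820.144 ng/mL = 8.376082 mL/hr
Volume infused = 8.376082 mL/hr × 1 hr = 8.376082 mL
Volume remaining = 139 − 8.376082 = 130.6239 mL
Drug remaining = 130.6239 mL × 5820.144 ng/mL = 760250 ng = 760.25 mcg

760 mcg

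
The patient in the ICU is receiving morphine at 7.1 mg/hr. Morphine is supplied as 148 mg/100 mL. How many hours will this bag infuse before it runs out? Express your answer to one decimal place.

Concentration = 148 mg ÷ 100 mL = 1.48 mg/mL
Rate = 7.1 mg/hr ÷ 1.48 mg/mL = 4.797297 mL/hr
Duration = 100 mL ÷ 4.797297 mL/hr = 20.84507 hr

20.8 hours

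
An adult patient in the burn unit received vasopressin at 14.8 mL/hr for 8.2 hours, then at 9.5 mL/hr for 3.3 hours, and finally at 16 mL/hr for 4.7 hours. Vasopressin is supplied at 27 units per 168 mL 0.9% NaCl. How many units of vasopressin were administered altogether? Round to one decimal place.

36.6 units

Concentration = 27 units ÷ 168 mL = 0.1607143 units/mL
Stage 1: 14.8 mL/hr × 8.2 hr = 121.36 mL → 121.36 mL × 0.1607143 units/mL = 19.50429 units
Stage 2: 9.5 mL/hr × 3.3 hr = 31.35 mL → 31.35 mL × 0.1607143 units/mL = 5.038393 units
Stage 3: 16 mL/hr × 4.7 hr = 75.2 mL → 75.2 mL × 0.1607143 units/mL = 12.08571 units
Total = 19.50429 + 5.038393 + 12.08571 = 36.62839 units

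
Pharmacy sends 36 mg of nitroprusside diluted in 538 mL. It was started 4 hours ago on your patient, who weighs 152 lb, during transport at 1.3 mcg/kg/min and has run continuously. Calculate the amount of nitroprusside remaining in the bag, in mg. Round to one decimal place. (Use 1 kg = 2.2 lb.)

Weight = 152 lb ÷ 2.2 lb/kg = 69.09091 kg
Dose = 1.3 mcg/kg/min × 69.09091 kg = 89.81818 mcg/min
89.81818 mcg/min × 60 min/hr = 5389.091 mcg/hr
Concentration = 36 mg ÷ 538 mL = 0.0669145 mg/mL = 66.9145 mcg/mL
Rate = 5389.091 mcg/hr ÷ 66.9145 mcg/mL = 80.53697 mL/hr
Volume infused = 80.53697 mL/hr × 4 hr = 322.1479 mL
Volume remaining = 538 − 322.1479 = 215.8521 mL
Drug remaining = 215.8521 mL × 66.9145 mcg/mL = 14443.64 mcg = 14.44364 mg

14.4 mg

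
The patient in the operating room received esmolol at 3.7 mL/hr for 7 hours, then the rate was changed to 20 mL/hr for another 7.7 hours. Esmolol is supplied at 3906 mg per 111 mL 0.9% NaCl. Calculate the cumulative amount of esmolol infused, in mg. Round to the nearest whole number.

Concentration = 3906 mg ÷ 111 mL = 35.18919 mg/mL
Stage 1: 3.7 mL/hr × 7 hr = 25.9 mL → 25.9 mL × 35.18919 mg/mL = 911.4 mg
Stage 2: 20 mL/hr × 7.7 hr = 154 mL → 154 mL × 35.18919 mg/mL = 5419.135 mg
Total = 911.4 + 5419.135 = 6330.535 mg

6331 mg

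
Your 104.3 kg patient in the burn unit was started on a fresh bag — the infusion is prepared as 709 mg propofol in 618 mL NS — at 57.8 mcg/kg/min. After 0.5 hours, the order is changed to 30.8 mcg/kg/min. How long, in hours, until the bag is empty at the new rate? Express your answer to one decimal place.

2.7 hours

Initial rate:
Dose = 57.8 mcg/kg/min × 104.3 kg = 6028.54 mcg/min
6028.54 mcg/min × 60 min/hr = 361712.4 mcg/hr
Concentration = 709 mg ÷ 618 mL = 1.147249 mg/mL = 1147.249 mcg/mL
Rate = 361712.4 mcg/hr ÷ 1147.249 mcg/mL = 315.2867 mL/hr
Volume infused so far = 315.2867 mL/hr × 0.5 hr = 157.6433 mL
Volume remaining = 618 − 157.6433 = 460.3567 mL
New rate:
Dose = 30.8 mcg/kg/min × 104.3 kg = 3212.44 mcg/min
3212.44 mcg/min × 60 min/hr = 192746.4 mcg/hr
Rate = 192746.4 mcg/hr ÷ 1147.249 mcg/mL = 168.0074 mL/hr
Time remaining = 460.3567 mL ÷ 168.0074 mL/hr = 2.740097 hr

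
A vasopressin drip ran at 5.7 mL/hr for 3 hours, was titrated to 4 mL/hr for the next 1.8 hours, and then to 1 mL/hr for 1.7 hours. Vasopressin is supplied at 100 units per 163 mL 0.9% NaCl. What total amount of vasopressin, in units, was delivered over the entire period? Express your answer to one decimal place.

16.0 units

Concentration = 100 units ÷ 163 mL = 0.6134969 units/mL
Stage 1: 5.7 mL/hr × 3 hr = 17.1 mL → 17.1 mL × 0.6134969 units/mL = 10.4908 units
Stage 2: 4 mL/hr × 1.8 hr = 7.2 mL → 7.2 mL × 0.6134969 units/mL = 4.417178 units
Stage 3: 1 mL/hr × 1.7 hr = 1.7 mL → 1.7 mL × 0.6134969 units/mL = 1.042945 units
Total = 10.4908 + 4.417178 + 1.042945 = 15.95092 units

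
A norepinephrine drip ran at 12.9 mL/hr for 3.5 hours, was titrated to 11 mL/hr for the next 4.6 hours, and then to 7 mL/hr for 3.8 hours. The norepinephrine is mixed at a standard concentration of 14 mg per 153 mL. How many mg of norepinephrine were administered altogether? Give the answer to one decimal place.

Concentration = 14 mg ÷ 153 mL = 0.09150327 mg/mL
Stage 1: 12.9 mL/hr × 3.5 hr = 45.15 mL → 45.15 mL × 0.09150327 mg/mL = 4.131373 mg
Stage 2: 11 mL/hr × 4.6 hr = 50.6 mL → 50.6 mL × 0.09150327 mg/mL = 4.630065 mg
Stage 3: 7 mL/hr × 3.8 hr = 26.6 mL → 26.6 mL × 0.09150327 mg/mL = 2.433987 mg
Total = 4.131373 + 4.630065 + 2.433987 = 11.19542 mg

11.2 mg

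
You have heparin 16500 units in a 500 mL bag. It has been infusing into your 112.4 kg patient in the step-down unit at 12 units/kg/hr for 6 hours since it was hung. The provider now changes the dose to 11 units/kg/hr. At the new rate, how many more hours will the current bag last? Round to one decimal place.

6.8 hours

Initial rate:
Dose = 12 units/kg/hr × 112.4 kg = 1348.8 units/hr
Concentration = 16500 units ÷ 500 mL = 33 units/mL
Rate = 1348.8 units/hr ÷ 33 units/mL = 40.87273 mL/hr
Volume infused so far = 40.87273 mL/hr × 6 hr = 245.2364 mL
Volume remaining = 500 − 245.2364 = 254.7636 mL
New rate:
Dose = 11 units/kg/hr × 112.4 kg = 1236.4 units/hr
Rate = 1236.4 units/hr ÷ 33 units/mL = 37.46667 mL/hr
Time remaining = 254.7636 mL ÷ 37.46667 mL/hr = 6.799741 hr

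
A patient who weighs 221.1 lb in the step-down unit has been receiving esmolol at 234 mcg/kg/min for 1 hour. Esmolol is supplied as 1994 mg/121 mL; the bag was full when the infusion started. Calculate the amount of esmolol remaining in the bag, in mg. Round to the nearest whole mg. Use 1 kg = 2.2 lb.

Weight = 221.1 lb ÷ 2.2 lb/kg = 100.5 kg
Dose = 234 mcg/kg/min × 100.5 kg = 23517 mcg/min
23517 mcg/min × 60 min/hr = 1411020 mcg/hr
Concentration = 1994 mg ÷ 121 mL = 16.47934 mg/mL = 16479.34 mcg/mL
Rate = 1411020 mcg/hr ÷ 16479.34 mcg/mL = 85.62358 mL/hr
Volume infused = 85.62358 mL/hr × 1 hr = 85.62358 mL
Volume remaining = 121 − 85.62358 = 35.37642 mL
Drug remaining = 35.37642 mL × 16479.34 mcg/mL = 582980 mcg = 582.98 mg

583 mg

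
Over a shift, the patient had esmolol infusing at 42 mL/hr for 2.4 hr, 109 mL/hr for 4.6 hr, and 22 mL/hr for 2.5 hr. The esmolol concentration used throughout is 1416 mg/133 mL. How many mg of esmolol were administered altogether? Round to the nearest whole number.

Concentration = 1416 mg ÷ 133 mL = 10.64662 mg/mL
Stage 1: 42 mL/hr × 2.4 hr = 100.8 mL → 100.8 mL × 10.64662 mg/mL = 1073.179 mg
Stage 2: 109 mL/hr × 4.6 hr = 501.4 mL → 501.4 mL × 10.64662 mg/mL = 5338.214 mg
Stage 3: 22 mL/hr × 2.5 hr = 55 mL → 55 mL × 10.64662 mg/mL = 585.5639 mg
Total = 1073.179 + 5338.214 + 585.5639 = 6996.956 mg

6997 mg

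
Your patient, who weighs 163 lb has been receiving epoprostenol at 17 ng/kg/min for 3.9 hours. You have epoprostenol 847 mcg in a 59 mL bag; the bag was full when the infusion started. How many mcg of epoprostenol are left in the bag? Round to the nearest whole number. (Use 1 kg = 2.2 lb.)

552 mcg

Weight = 163 lb ÷ 2.2 lb/kg = 74.09091 kg
Dose = 17 ng/kg/min × 74.09091 kg = 1259.545 ng/min
1259.545 ng/min × 60 min/hr = 75572.73 ng/hr
Concentration = 847 mcg ÷ 59 mL = 14.35593 mcg/mL = 14355.93 ng/mL
Rate = 75572.73 ng/hr ÷ 14355.93 ng/mL = 5.264216 mL/hr
Volume infused = 5.264216 mL/hr × 3.9 hr = 20.53044 mL
Volume remaining = 59 − 20.53044 = 38.46956 mL
Drug remaining = 38.46956 mL × 14355.93 ng/mL = 552266.4 ng = 552.2664 mcg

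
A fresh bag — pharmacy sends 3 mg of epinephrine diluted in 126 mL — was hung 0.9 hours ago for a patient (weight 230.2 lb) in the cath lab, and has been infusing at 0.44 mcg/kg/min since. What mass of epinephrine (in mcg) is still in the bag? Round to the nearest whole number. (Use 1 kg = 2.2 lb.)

Weight = 230.2 lb ÷ 2.2 lb/kg = 104.6364 kg
Dose = 0.44 mcg/kg/min × 104.6364 kg = 46.04 mcg/min
46.04 mcg/min × 60 min/hr = 2762.4 mcg/hr
Concentration = 3 mg ÷ 126 mL = 0.02380952 mg/mL = 23.80952 mcg/mL
Rate = 2762.4 mcg/hr ÷ 23.80952 mcg/mL = 116.0208 mL/hr
Volume infused = 116.0208 mL/hr × 0.9 hr = 104.4187 mL
Volume remaining = 126 − 104.4187 = 21.58128 mL
Drug remaining = 21.58128 mL × 23.80952 mcg/mL = 513.84 mcg

514 mcg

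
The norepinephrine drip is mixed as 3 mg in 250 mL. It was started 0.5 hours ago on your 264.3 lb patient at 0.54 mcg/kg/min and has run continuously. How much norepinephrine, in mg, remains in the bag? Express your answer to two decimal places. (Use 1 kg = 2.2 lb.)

Weight = 264.3 lb ÷ 2.2 lb/kg = 120.1364 kg
Dose = 0.54 mcg/kg/min × 120.1364 kg = 64.87364 mcg/min
64.87364 mcg/min × 60 min/hr = 3892.418 mcg/hr
Concentration = 3 mg ÷ 250 mL = 0.012 mg/mL = 12 mcg/mL
Rate = 3892.418 mcg/hr ÷ 12 mcg/mL = 324.3682 mL/hr
Volume infused = 324.3682 mL/hr × 0.5 hr = 162.1841 mL
Volume remaining = 250 − 162.1841 = 87.81591 mL
Drug remaining = 87.81591 mL × 12 mcg/mL = 1053.791 mcg = 1.053791 mg

1.05 mg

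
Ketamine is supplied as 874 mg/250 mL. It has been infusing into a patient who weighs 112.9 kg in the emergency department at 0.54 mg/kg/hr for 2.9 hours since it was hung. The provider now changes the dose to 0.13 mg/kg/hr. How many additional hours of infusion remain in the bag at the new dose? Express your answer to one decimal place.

47.5 hours

Initial rate:
Dose = 0.54 mg/kg/hr × 112.9 kg = 60.966 mg/hr
Concentration = 874 mg ÷ 250 mL = 3.496 mg/mL
Rate = 60.966 mg/hr ÷ 3.496 mg/mL = 17.43879 mL/hr
Volume infused so far = 17.43879 mL/hr × 2.9 hr = 50.57248 mL
Volume remaining = 250 − 50.57248 = 199.4275 mL
New rate:
Dose = 0.13 mg/kg/hr × 112.9 kg = 14.677 mg/hr
Rate = 14.677 mg/hr ÷ 3.496 mg/mL = 4.198227 mL/hr
Time remaining = 199.4275 mL ÷ 4.198227 mL/hr = 47.5028 hr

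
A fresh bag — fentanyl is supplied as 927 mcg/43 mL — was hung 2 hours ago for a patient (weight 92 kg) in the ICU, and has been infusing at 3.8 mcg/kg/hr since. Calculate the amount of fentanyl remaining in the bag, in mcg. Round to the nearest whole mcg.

Dose = 3.8 mcg/kg/hr × 92 kg = 349.6 mcg/hr
Concentration = 927 mcg ÷ 43 mL = 21.55814 mcg/mL
Rate = 349.6 mcg/hr ÷ 21.55814 mcg/mL = 16.21661 mL/hr
Volume infused = 16.21661 mL/hr × 2 hr = 32.43323 mL
Volume remaining = 43 − 32.43323 = 10.56677 mL
Drug remaining = 10.56677 mL × 21.55814 mcg/mL = 227.8 mcg

228 mcg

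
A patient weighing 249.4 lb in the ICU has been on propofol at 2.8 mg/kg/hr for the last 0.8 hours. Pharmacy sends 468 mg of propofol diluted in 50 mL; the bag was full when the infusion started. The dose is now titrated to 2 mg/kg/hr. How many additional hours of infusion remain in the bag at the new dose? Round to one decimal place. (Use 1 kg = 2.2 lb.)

Initial rate:
Weight = 249.4 lb ÷ 2.2 lb/kg = 113.3636 kg
Dose = 2.8 mg/kg/hr × 113.3636 kg = 317.4182 mg/hr
Concentration = 468 mg ÷ 50 mL = 9.36 mg/mL
Rate = 317.4182 mg/hr ÷ 9.36 mg/mL = 33.9122 mL/hr
Volume infused so far = 33.9122 mL/hr × 0.8 hr = 27.12976 mL
Volume remaining = 50 − 27.12976 = 22.87024 mL
New rate:
Dose = 2 mg/kg/hr × 113.3636 kg = 226.7273 mg/hr
Rate = 226.7273 mg/hr ÷ 9.36 mg/mL = 24.223 mL/hr
Time remaining = 22.87024 mL ÷ 24.223 mL/hr = 0.944154 hr

0.9 hours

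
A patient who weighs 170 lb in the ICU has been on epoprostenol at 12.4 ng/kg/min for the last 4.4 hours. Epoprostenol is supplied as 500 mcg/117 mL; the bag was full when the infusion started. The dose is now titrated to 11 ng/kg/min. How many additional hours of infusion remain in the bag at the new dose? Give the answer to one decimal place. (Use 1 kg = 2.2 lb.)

4.8 hours

Initial rate:
Weight = 170 lb ÷ 2.2 lb/kg = 77.27273 kg
Dose = 12.4 ng/kg/min × 77.27273 kg = 958.1818 ng/min
958.1818 ng/min × 60 min/hr = 57490.91 ng/hr
Concentration = 500 mcg ÷ 117 mL = 4.273504 mcg/mL = 4273.504 ng/mL
Rate = 57490.91 ng/hr ÷ 4273.504 ng/mL = 13.45287 mL/hr
Volume infused so far = 13.45287 mL/hr × 4.4 hr = 59.19264 mL
Volume remaining = 117 − 59.19264 = 57.80736 mL
New rate:
Dose = 11 ng/kg/min × 77.27273 kg = 850 ng/min
850 ng/min × 60 min/hr = 51000 ng/hr
Rate = 51000 ng/hr ÷ 4273.504 ng/mL = 11.934 mL/hr
Time remaining = 57.80736 mL ÷ 11.934 mL/hr = 4.843922 hr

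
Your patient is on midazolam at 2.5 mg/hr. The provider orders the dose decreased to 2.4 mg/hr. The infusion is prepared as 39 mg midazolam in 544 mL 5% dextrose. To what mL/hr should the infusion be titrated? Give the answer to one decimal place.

Concentration = 39 mg ÷ 544 mL = 0.07169118 mg/mL
Rate = 2.4 mg/hr ÷ 0.07169118 mg/mL = 33.47692 mL/hr

33.5 mL/hr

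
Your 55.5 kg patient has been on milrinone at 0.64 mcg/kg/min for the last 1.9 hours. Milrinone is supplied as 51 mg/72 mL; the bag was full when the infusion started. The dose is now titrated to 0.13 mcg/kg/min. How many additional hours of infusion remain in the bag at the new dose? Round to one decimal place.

Initial rate:
Dose = 0.64 mcg/kg/min × 55.5 kg = 35.52 mcg/min
35.52 mcg/min × 60 min/hr = 2131.2 mcg/hr
Concentration = 51 mg ÷ 72 mL = 0.7083333 mg/mL = 708.3333 mcg/mL
Rate = 2131.2 mcg/hr ÷ 708.3333 mcg/mL = 3.008753 mL/hr
Volume infused so far = 3.008753 mL/hr × 1.9 hr = 5.716631 mL
Volume remaining = 72 − 5.716631 = 66.28337 mL
New rate:
Dose = 0.13 mcg/kg/min × 55.5 kg = 7.215 mcg/min
7.215 mcg/min × 60 min/hr = 432.9 mcg/hr
Rate = 432.9 mcg/hr ÷ 708.3333 mcg/mL = 0.6111529 mL/hr
Time remaining = 66.28337 mL ÷ 0.6111529 mL/hr = 108.4563 hr

108.5 hours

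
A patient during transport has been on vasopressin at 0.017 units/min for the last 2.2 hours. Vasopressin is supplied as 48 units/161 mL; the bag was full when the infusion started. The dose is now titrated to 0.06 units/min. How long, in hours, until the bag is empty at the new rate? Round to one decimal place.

Initial rate:
0.017 units/min × 60 min/hr = 1.02 units/hr
Concentration = 48 units ÷ 161 mL = 0.2981366 units/mL
Rate = 1.02 units/hr ÷ 0.2981366 units/mL = 3.42125 mL/hr
Volume infused so far = 3.42125 mL/hr × 2.2 hr = 7.52675 mL
Volume remaining = 161 − 7.52675 = 153.4733 mL
New rate:
0.06 units/min × 60 min/hr = 3.6 units/hr
Rate = 3.6 units/hr ÷ 0.2981366 units/mL = 12.075 mL/hr
Time remaining = 153.4733 mL ÷ 12.075 mL/hr = 12.71 hr

12.7 hours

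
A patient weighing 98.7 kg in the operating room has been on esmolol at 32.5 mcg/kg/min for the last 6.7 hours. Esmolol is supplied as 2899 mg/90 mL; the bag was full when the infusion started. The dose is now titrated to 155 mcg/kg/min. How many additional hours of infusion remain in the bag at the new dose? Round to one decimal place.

1.8 hours

Initial rate:
Dose = 32.5 mcg/kg/min × 98.7 kg = 3207.75 mcg/min
3207.75 mcg/min × 60 min/hr = 192465 mcg/hr
Concentration = 2899 mg ÷ 90 mL = 32.21111 mg/mL = 32211.11 mcg/mL
Rate = 192465 mcg/hr ÷ 32211.11 mcg/mL = 5.975112 mL/hr
Volume infused so far = 5.975112 mL/hr × 6.7 hr = 40.03325 mL
Volume remaining = 90 − 40.03325 = 49.96675 mL
New rate:
Dose = 155 mcg/kg/min × 98.7 kg = 15298.5 mcg/min
15298.5 mcg/min × 60 min/hr = 917910 mcg/hr
Rate = 917910 mcg/hr ÷ 32211.11 mcg/mL = 28.49669 mL/hr
Time remaining = 49.96675 mL ÷ 28.49669 mL/hr = 1.753423 hr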